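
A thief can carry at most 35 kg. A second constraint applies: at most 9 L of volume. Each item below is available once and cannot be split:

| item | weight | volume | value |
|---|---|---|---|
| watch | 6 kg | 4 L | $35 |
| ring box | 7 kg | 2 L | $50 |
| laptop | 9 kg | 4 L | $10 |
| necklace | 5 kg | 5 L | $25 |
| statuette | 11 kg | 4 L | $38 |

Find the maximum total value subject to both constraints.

Feasible sets respecting both limits:
- ring box+statuette: weight 18, volume 6, value 88
- watch+ring box: weight 13, volume 6, value 85
- ring box+necklace: weight 12, volume 7, value 75
- watch+statuette: weight 17, volume 8, value 73
Best: $88.

$88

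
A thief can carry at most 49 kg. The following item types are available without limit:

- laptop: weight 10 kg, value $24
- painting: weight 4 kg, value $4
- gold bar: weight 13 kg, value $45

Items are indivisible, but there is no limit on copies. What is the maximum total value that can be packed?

$159

Best value-per-unit is gold bar at 45/13; filling with it alone gives 3×45 = 135.
Optimal mix: 1×laptop + 3×gold bar → weight 49, value 159.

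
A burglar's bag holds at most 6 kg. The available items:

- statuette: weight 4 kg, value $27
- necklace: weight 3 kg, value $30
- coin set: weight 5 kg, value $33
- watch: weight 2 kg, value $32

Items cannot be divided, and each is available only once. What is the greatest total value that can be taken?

$62

Check high-value combinations within 6 kg:
- necklace+watch: weight 3+2=5, value 30+32=62
- statuette+watch: weight 4+2=6, value 27+32=59
- coin set: weight 5, value 33
Best: $62.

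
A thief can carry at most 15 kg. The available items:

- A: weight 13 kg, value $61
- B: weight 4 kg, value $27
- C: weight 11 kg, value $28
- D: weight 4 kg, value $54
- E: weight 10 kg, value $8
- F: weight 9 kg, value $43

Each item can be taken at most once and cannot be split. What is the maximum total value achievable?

Check high-value combinations within 15 kg:
- D+F: weight 4+9=13, value 54+43=97
- C+D: weight 11+4=15, value 28+54=82
- B+D: weight 4+4=8, value 27+54=81
- B+F: weight 4+9=13, value 27+43=70
Best: $97.

$97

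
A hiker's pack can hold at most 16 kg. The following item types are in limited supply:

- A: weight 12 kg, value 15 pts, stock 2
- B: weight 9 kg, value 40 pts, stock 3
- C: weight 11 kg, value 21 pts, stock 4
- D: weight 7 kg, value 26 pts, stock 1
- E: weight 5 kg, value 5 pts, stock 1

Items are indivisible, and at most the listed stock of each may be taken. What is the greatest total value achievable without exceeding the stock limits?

Best selections within weight 16 and stock limits:
- 1×B + 1×D: weight 16, value 66
- 1×B + 1×E: weight 14, value 45
Best: 66 pts.

66 pts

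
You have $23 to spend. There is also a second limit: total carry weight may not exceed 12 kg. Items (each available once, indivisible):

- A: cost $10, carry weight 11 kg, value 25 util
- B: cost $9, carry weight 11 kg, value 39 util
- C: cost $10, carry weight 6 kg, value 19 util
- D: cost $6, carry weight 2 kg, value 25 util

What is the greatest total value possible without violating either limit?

Feasible sets respecting both limits:
- C+D: cost 16, carry weight 8, value 44
- B: cost 9, carry weight 11, value 39
- A: cost 10, carry weight 11, value 25
Best: 44 util.

44 util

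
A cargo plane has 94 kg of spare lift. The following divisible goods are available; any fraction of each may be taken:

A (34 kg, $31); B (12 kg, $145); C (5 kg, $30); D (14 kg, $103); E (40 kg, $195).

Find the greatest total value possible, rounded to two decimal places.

Take in order of value per unit:
- B (145/12 per unit): all 12 → value 145, running total 145.00
- D (103/14 per unit): all 14 → value 103, running total 248.00
- C (30/5 per unit): all 5 → value 30, running total 278.00
- E (195/40 per unit): all 40 → value 195, running total 473.00
- A (31/34 per unit): 23 of 34 → value 23×31/34 = 20.9706, running total 493.97
Total 493.97.

493.97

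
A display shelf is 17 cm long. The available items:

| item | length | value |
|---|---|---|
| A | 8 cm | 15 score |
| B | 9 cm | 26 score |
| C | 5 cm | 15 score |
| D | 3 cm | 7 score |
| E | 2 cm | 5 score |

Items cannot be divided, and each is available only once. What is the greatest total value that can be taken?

Check high-value combinations within 17 cm:
- B+C+D: length 9+5+3=17, value 26+15+7=48
- B+C+E: length 9+5+2=16, value 26+15+5=46
- B+C: length 9+5=14, value 26+15=41
- A+B: length 8+9=17, value 15+26=41
Best: 48 score.

48 score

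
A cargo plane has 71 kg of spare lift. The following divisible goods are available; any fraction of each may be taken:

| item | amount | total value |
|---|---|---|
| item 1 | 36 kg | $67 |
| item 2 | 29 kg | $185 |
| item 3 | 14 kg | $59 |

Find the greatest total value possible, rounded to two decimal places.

Take in order of value per unit:
- item 2 (185/29 per unit): all 29 → value 185, running total 185.00
- item 3 (59/14 per unit): all 14 → value 59, running total 244.00
- item 1 (67/36 per unit): 28 of 36 → value 28×67/36 = 52.1111, running total 296.11
Total 296.11.

296.11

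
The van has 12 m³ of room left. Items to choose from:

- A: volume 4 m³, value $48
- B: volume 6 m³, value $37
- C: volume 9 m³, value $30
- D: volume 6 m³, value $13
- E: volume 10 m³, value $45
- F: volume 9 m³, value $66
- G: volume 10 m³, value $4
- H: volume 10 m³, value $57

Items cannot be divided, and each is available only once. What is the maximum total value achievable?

$85

Check high-value combinations within 12 m³:
- A+B: volume 4+6=10, value 48+37=85
- F: volume 9, value 66
- A+D: volume 4+6=10, value 48+13=61
- H: volume 10, value 57
- B+D: volume 6+6=12, value 37+13=50
Best: $85.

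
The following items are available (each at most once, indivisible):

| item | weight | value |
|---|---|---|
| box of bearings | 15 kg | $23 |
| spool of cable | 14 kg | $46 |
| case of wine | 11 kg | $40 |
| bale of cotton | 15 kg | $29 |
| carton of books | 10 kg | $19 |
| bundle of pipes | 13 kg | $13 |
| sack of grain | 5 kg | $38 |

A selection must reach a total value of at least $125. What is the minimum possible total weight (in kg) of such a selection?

40

Subsets with value ≥ 125, sorted by total weight:
- spool of cable+case of wine+carton of books+sack of grain: weight 40, value 143
- case of wine+bale of cotton+carton of books+sack of grain: weight 41, value 126
Minimum weight: 40 kg.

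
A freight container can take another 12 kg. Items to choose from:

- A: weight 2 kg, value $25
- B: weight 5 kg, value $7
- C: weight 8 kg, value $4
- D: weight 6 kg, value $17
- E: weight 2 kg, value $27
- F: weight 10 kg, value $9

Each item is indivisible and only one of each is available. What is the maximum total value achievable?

$69

Check high-value combinations within 12 kg:
- A+D+E: weight 2+6+2=10, value 25+17+27=69
- A+B+E: weight 2+5+2=9, value 25+7+27=59
- A+C+E: weight 2+8+2=12, value 25+4+27=56
- A+E: weight 2+2=4, value 25+27=52
- D+E: weight 6+2=8, value 17+27=44
Best: $69.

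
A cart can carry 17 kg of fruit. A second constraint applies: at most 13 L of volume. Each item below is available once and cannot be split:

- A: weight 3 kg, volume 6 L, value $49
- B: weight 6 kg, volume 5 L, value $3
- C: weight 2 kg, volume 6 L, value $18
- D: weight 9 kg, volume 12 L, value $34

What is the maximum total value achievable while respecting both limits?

Feasible sets respecting both limits:
- A+C: weight 5, volume 12, value 67
- A+B: weight 9, volume 11, value 52
- A: weight 3, volume 6, value 49
- D: weight 9, volume 12, value 34
Best: $67.

$67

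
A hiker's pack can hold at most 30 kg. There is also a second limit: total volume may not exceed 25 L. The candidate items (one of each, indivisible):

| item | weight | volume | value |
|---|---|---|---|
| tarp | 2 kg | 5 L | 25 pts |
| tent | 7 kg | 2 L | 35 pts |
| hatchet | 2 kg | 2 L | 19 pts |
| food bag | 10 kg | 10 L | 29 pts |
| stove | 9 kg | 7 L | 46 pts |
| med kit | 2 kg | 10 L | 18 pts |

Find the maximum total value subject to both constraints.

135 pts

Feasible sets respecting both limits:
- tarp+tent+food bag+stove: weight 28, volume 24, value 135
- tent+hatchet+food bag+stove: weight 28, volume 21, value 129
- tarp+tent+hatchet+stove: weight 20, volume 16, value 125
- tarp+tent+stove+med kit: weight 20, volume 24, value 124
Best: 135 pts.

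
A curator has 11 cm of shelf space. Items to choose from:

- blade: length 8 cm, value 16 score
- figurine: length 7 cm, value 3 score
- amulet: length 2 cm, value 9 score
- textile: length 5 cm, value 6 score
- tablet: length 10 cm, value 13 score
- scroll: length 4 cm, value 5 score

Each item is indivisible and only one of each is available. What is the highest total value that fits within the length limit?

This is a 0/1 knapsack; check combinations near the capacity.
- blade+amulet: length 8+2=10, value 16+9=25
- amulet+textile+scroll: length 2+5+4=11, value 9+6+5=20
- blade: length 8, value 16
Best: 25 score.

25 score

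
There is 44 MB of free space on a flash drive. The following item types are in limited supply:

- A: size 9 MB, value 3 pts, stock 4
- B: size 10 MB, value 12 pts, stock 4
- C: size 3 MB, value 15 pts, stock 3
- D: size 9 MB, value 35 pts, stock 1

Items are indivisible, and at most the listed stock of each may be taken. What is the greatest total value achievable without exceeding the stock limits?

Best selections within size 44 and stock limits:
- 2×B + 3×C + 1×D: size 38, value 104
- 1×A + 1×B + 3×C + 1×D: size 37, value 95
- 1×B + 3×C + 1×D: size 28, value 92
- 1×A + 2×B + 2×C + 1×D: size 44, value 92
Best: 104 pts.

104 pts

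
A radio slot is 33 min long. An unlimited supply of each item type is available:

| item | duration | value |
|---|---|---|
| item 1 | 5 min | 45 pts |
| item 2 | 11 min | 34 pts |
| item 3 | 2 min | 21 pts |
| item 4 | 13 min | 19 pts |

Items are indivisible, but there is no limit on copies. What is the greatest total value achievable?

339 pts

Best value-per-unit is item 3 at 21/2; filling with it alone gives 16×21 = 336.
Optimal mix: 1×item 1 + 14×item 3 → duration 33, value 339.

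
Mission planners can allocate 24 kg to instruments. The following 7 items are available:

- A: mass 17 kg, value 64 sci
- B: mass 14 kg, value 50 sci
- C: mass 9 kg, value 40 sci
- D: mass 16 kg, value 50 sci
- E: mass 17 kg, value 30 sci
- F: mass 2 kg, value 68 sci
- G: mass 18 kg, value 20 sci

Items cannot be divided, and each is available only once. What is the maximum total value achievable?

Check high-value combinations within 24 kg:
- A+F: mass 17+2=19, value 64+68=132
- B+F: mass 14+2=16, value 50+68=118
- D+F: mass 16+2=18, value 50+68=118
- C+F: mass 9+2=11, value 40+68=108
Best: 132 sci.

132 sci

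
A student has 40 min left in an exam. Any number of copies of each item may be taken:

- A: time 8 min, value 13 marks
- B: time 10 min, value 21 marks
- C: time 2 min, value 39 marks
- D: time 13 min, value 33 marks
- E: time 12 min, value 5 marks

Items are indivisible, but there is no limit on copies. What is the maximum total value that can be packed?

Best value-per-unit is C at 39/2, and filling with it alone uses time 20×2=40. No mix of the others beats 20×39 = 780.

780 marks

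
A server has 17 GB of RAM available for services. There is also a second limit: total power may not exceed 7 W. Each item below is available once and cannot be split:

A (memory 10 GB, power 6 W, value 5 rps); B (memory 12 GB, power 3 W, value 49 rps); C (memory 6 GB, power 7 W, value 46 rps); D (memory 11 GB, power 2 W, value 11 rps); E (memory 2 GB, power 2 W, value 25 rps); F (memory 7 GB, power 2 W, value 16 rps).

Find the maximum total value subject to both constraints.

Feasible sets respecting both limits:
- B+E: memory 14, power 5, value 74
- B: memory 12, power 3, value 49
- C: memory 6, power 7, value 46
- E+F: memory 9, power 4, value 41
Best: 74 rps.

74 rps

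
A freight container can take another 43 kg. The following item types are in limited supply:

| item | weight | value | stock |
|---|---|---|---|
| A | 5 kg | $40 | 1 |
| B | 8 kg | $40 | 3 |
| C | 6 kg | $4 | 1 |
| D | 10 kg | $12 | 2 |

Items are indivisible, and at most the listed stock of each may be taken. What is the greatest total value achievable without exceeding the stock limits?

Top feasible selections:
- 1×A + 3×B + 1×D: weight 39, value 172
- 1×A + 3×B + 1×C: weight 35, value 164
- 1×A + 3×B: weight 29, value 160
- 1×A + 2×B + 2×D: weight 41, value 144
Best: $172.

$172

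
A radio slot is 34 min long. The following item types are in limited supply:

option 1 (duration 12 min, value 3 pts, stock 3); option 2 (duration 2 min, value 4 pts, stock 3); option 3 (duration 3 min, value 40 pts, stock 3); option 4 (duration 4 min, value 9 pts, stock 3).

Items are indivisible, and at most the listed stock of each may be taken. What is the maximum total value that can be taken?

Top feasible selections:
- 3×option 2 + 3×option 3 + 3×option 4: duration 27, value 159
- 2×option 2 + 3×option 3 + 3×option 4: duration 25, value 155
- 1×option 2 + 3×option 3 + 3×option 4: duration 23, value 151
Best: 159 pts.

159 pts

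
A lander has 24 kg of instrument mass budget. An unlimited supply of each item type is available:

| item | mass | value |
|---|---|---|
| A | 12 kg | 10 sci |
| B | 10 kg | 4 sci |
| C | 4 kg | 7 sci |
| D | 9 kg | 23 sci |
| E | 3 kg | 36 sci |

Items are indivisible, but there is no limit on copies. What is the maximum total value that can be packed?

288 sci

Best value-per-unit is E at 36/3, and filling with it alone uses mass 8×3=24. No mix of the others beats 8×36 = 288.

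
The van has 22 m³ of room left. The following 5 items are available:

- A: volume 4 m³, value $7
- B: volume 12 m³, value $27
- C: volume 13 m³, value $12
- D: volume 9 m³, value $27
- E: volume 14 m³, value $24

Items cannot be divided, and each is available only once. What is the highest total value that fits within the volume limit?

$54

This is a 0/1 knapsack; check combinations near the capacity.
- B+D: volume 12+9=21, value 27+27=54
- C+D: volume 13+9=22, value 12+27=39
- A+D: volume 4+9=13, value 7+27=34
- A+B: volume 4+12=16, value 7+27=34
- A+E: volume 4+14=18, value 7+24=31
Best: $54.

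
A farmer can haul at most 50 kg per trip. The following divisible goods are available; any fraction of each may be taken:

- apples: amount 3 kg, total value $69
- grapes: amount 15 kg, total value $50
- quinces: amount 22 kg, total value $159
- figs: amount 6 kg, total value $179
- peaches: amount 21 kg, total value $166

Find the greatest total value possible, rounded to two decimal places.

558.55

Take in order of value per unit:
- figs (179/6 per unit): all 6 → value 179, running total 179.00
- apples (69/3 per unit): all 3 → value 69, running total 248.00
- peaches (166/21 per unit): all 21 → value 166, running total 414.00
- quinces (159/22 per unit): 20 of 22 → value 20×159/22 = 144.5455, running total 558.55
Total 558.55.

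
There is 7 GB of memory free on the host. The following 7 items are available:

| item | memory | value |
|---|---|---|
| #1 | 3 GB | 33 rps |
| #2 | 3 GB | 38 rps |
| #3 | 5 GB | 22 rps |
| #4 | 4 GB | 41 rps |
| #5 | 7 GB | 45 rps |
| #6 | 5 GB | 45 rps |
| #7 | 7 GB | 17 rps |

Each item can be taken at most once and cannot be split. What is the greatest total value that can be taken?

79 rps

This is a 0/1 knapsack; check combinations near the capacity.
- #2+#4: memory 3+4=7, value 38+41=79
- #1+#4: memory 3+4=7, value 33+41=74
- #1+#2: memory 3+3=6, value 33+38=71
- #6: memory 5, value 45
- #5: memory 7, value 45
Best: 79 rps.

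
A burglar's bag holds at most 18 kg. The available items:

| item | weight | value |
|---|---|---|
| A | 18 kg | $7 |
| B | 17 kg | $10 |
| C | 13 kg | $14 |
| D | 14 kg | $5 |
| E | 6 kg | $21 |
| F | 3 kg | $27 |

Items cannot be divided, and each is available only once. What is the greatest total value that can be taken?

$48

Check high-value combinations within 18 kg:
- E+F: weight 6+3=9, value 21+27=48
- C+F: weight 13+3=16, value 14+27=41
- D+F: weight 14+3=17, value 5+27=32
- F: weight 3, value 27
- E: weight 6, value 21
Best: $48.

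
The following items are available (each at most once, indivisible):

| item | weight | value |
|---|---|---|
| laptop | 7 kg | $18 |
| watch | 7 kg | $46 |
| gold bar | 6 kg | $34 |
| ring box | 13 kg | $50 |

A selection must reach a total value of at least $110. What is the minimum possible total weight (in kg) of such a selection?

Subsets with value ≥ 110, sorted by total weight:
- watch+gold bar+ring box: weight 26, value 130
- laptop+watch+ring box: weight 27, value 114
- laptop+watch+gold bar+ring box: weight 33, value 148
Minimum weight: 26 kg.

26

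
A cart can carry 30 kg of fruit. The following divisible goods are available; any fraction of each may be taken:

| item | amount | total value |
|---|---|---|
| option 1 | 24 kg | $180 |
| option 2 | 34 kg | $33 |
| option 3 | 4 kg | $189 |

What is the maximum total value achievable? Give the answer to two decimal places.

Take in order of value per unit:
- option 3 (189/4 per unit): all 4 → value 189, running total 189.00
- option 1 (180/24 per unit): all 24 → value 180, running total 369.00
- option 2 (33/34 per unit): 2 of 34 → value 2×33/34 = 1.9412, running total 370.94
Total 370.94.

370.94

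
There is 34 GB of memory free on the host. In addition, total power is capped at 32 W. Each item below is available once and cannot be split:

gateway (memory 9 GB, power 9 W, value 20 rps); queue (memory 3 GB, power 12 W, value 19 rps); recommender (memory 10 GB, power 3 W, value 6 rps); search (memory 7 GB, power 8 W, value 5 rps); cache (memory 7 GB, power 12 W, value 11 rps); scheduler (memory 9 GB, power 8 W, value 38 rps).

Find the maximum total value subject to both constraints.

83 rps

Feasible sets respecting both limits:
- gateway+queue+recommender+scheduler: memory 31, power 32, value 83
- gateway+queue+scheduler: memory 21, power 29, value 77
- gateway+cache+scheduler: memory 25, power 29, value 69
- queue+recommender+search+scheduler: memory 29, power 31, value 68
Best: 83 rps.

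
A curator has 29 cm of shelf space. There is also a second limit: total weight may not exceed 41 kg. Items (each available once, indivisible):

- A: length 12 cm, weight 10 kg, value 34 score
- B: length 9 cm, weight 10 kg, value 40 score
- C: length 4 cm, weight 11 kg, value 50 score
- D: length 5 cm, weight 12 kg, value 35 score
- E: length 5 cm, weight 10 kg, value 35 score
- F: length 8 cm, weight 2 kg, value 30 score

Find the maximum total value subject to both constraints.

Feasible sets respecting both limits:
- B+C+D+F: length 26, weight 35, value 155
- B+C+E+F: length 26, weight 33, value 155
- C+D+E+F: length 22, weight 35, value 150
- A+C+D+F: length 29, weight 35, value 149
Best: 155 score.

155 score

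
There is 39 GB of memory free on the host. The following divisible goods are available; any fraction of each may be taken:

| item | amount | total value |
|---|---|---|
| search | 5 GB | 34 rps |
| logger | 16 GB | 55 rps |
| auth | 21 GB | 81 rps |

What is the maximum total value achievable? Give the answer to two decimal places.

Take in order of value per unit:
- search (34/5 per unit): all 5 → value 34, running total 34.00
- auth (81/21 per unit): all 21 → value 81, running total 115.00
- logger (55/16 per unit): 13 of 16 → value 13×55/16 = 44.6875, running total 159.69
Total 159.69.

159.69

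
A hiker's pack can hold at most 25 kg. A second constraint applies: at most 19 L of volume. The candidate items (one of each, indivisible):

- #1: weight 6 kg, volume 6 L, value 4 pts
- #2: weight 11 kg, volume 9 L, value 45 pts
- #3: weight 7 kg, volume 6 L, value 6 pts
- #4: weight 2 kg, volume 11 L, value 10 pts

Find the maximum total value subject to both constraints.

Feasible sets respecting both limits:
- #2+#3: weight 18, volume 15, value 51
- #1+#2: weight 17, volume 15, value 49
- #2: weight 11, volume 9, value 45
Best: 51 pts.

51 pts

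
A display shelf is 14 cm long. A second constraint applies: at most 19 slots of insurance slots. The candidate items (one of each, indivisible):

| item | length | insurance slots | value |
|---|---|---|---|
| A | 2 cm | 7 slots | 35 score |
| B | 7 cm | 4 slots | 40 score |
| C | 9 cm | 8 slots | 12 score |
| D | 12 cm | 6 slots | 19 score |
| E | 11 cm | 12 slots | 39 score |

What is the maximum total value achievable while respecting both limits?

Feasible sets respecting both limits:
- A+B: length 9, insurance slots 11, value 75
- A+E: length 13, insurance slots 19, value 74
- A+D: length 14, insurance slots 13, value 54
Best: 75 score.

75 score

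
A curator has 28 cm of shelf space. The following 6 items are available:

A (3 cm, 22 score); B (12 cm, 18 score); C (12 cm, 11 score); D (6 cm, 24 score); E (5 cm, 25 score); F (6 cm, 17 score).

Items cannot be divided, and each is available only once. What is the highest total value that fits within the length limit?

89 score

Check high-value combinations within 28 cm:
- A+B+D+E: length 3+12+6+5=26, value 22+18+24+25=89
- A+D+E+F: length 3+6+5+6=20, value 22+24+25+17=88
- A+C+D+E: length 3+12+6+5=26, value 22+11+24+25=82
Best: 89 score.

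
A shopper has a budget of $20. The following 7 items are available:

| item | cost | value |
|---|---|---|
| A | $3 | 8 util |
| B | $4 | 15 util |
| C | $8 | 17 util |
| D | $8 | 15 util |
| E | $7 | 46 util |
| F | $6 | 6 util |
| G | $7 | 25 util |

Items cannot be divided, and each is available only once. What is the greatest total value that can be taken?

86 util

Check high-value combinations within $20:
- B+E+G: cost 4+7+7=18, value 15+46+25=86
- A+E+G: cost 3+7+7=17, value 8+46+25=79
- B+C+E: cost 4+8+7=19, value 15+17+46=78
- E+F+G: cost 7+6+7=20, value 46+6+25=77
Best: 86 util.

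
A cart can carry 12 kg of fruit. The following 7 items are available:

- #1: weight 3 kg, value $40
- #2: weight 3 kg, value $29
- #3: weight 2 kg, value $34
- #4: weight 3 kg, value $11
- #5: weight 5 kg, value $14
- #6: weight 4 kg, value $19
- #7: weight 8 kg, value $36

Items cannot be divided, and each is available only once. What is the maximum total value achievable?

Check high-value combinations within 12 kg:
- #1+#2+#3+#6: weight 3+3+2+4=12, value 40+29+34+19=122
- #1+#2+#3+#4: weight 3+3+2+3=11, value 40+29+34+11=114
- #1+#3+#4+#6: weight 3+2+3+4=12, value 40+34+11+19=104
Best: $122.

$122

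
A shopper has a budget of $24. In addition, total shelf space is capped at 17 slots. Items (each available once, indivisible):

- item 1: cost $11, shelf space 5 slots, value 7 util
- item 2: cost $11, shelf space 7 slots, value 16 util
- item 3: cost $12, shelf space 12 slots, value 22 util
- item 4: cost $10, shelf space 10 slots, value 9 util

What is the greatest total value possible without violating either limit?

29 util

Feasible sets respecting both limits:
- item 1+item 3: cost 23, shelf space 17, value 29
- item 2+item 4: cost 21, shelf space 17, value 25
- item 1+item 2: cost 22, shelf space 12, value 23
Best: 29 util.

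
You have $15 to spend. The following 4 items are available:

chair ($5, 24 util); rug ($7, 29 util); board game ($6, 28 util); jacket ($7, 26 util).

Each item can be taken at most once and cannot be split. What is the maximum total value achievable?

Check high-value combinations within $15:
- rug+board game: cost 7+6=13, value 29+28=57
- rug+jacket: cost 7+7=14, value 29+26=55
- board game+jacket: cost 6+7=13, value 28+26=54
- chair+rug: cost 5+7=12, value 24+29=53
Best: 57 util.

57 util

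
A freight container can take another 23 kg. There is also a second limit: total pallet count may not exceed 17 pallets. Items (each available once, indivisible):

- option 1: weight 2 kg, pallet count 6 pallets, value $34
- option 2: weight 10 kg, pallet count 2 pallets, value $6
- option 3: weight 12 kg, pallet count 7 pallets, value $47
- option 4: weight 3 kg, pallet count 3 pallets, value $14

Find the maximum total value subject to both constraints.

$95

Feasible sets respecting both limits:
- option 1+option 3+option 4: weight 17, pallet count 16, value 95
- option 1+option 3: weight 14, pallet count 13, value 81
- option 3+option 4: weight 15, pallet count 10, value 61
- option 1+option 2+option 4: weight 15, pallet count 11, value 54
Best: $95.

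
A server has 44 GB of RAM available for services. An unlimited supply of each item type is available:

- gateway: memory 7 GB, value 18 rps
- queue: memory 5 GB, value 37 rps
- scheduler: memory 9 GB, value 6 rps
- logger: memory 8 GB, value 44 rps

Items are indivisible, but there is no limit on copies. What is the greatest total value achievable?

303 rps

Best value-per-unit is queue at 37/5; filling with it alone gives 8×37 = 296.
Optimal mix: 7×queue + 1×logger → memory 43, value 303.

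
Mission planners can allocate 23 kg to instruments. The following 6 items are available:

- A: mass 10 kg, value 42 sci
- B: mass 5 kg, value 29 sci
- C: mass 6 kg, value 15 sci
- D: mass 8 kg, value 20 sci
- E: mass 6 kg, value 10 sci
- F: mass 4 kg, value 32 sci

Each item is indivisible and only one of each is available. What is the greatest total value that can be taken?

103 sci

Check high-value combinations within 23 kg:
- A+B+F: mass 10+5+4=19, value 42+29+32=103
- B+C+D+F: mass 5+6+8+4=23, value 29+15+20+32=96
- A+D+F: mass 10+8+4=22, value 42+20+32=94
- A+B+D: mass 10+5+8=23, value 42+29+20=91
- B+D+E+F: mass 5+8+6+4=23, value 29+20+10+32=91
Best: 103 sci.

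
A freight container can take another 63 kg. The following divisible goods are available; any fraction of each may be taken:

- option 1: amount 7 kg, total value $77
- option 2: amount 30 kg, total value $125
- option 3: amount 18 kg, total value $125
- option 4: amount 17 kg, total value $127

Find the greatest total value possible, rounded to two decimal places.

416.50

Take in order of value per unit:
- option 1 (77/7 per unit): all 7 → value 77, running total 77.00
- option 4 (127/17 per unit): all 17 → value 127, running total 204.00
- option 3 (125/18 per unit): all 18 → value 125, running total 329.00
- option 2 (125/30 per unit): 21 of 30 → value 21×125/30 = 87.5000, running total 416.50
Total 416.50.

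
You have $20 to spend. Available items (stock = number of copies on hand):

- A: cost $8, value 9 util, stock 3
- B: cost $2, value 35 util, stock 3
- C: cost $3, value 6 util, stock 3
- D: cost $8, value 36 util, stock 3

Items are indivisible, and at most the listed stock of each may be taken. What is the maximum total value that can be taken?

153 util

Top feasible selections:
- 3×B + 2×C + 1×D: cost 20, value 153
- 3×B + 1×C + 1×D: cost 17, value 147
- 2×B + 2×D: cost 20, value 142
- 3×B + 1×D: cost 14, value 141
Best: 153 util.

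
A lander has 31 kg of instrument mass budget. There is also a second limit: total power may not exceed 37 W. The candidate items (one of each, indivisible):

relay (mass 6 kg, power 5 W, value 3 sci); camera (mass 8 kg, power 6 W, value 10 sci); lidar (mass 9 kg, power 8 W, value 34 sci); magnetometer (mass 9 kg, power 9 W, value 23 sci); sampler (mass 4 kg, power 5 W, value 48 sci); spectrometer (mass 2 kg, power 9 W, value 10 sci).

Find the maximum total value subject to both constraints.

Feasible sets respecting both limits:
- relay+lidar+magnetometer+sampler+spectrometer: mass 30, power 36, value 118
- camera+lidar+magnetometer+sampler: mass 30, power 28, value 115
- lidar+magnetometer+sampler+spectrometer: mass 24, power 31, value 115
- relay+lidar+magnetometer+sampler: mass 28, power 27, value 108
Best: 118 sci.

118 sci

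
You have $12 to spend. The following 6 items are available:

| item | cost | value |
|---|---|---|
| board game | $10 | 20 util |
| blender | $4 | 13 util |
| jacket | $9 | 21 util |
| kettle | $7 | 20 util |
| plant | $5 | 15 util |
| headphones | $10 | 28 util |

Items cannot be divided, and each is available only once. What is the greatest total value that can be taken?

Check high-value combinations within $12:
- kettle+plant: cost 7+5=12, value 20+15=35
- blender+kettle: cost 4+7=11, value 13+20=33
- blender+plant: cost 4+5=9, value 13+15=28
- headphones: cost 10, value 28
Best: 35 util.

35 util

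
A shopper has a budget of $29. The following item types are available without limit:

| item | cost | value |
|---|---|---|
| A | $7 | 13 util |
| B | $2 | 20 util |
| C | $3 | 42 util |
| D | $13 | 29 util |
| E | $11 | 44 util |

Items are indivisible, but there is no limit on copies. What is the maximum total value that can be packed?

Best value-per-unit is C at 42/3; filling with it alone gives 9×42 = 378.
Optimal mix: 1×B + 9×C → cost 29, value 398.

398 util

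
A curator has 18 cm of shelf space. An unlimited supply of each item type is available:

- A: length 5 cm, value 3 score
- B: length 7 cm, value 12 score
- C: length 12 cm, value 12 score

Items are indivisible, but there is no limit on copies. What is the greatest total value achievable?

24 score

Best value-per-unit is B at 12/7, and filling with it alone uses length 2×7=14. No mix of the others beats 2×12 = 24.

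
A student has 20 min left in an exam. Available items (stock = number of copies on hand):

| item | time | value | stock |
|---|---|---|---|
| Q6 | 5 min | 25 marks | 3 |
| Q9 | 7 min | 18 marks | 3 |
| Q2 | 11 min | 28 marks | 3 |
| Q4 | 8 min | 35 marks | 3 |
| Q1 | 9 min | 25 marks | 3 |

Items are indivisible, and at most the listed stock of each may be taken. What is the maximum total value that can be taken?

Top feasible selections:
- 2×Q6 + 1×Q4: time 18, value 85
- 1×Q6 + 1×Q9 + 1×Q4: time 20, value 78
Best: 85 marks.

85 marks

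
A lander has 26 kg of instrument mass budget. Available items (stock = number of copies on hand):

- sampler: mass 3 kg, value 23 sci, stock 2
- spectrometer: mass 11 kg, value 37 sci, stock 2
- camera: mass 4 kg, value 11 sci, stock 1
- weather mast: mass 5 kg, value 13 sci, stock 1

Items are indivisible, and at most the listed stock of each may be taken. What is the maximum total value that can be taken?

Top feasible selections:
- 2×sampler + 1×spectrometer + 1×camera + 1×weather mast: mass 26, value 107
- 1×sampler + 2×spectrometer: mass 25, value 97
Best: 107 sci.

107 sci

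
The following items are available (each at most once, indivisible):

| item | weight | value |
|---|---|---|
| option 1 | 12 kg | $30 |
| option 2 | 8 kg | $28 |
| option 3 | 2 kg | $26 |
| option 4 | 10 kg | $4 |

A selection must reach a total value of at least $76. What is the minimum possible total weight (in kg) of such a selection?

22

Subsets with value ≥ 76, sorted by total weight:
- option 1+option 2+option 3: weight 22, value 84
- option 1+option 2+option 3+option 4: weight 32, value 88
Minimum weight: 22 kg.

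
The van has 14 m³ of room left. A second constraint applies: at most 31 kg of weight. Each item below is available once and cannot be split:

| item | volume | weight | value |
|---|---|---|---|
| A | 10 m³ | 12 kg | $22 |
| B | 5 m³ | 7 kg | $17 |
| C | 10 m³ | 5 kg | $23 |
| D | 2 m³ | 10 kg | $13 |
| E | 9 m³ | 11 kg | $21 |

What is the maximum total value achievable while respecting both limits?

$38

Feasible sets respecting both limits:
- B+E: volume 14, weight 18, value 38
- C+D: volume 12, weight 15, value 36
- A+D: volume 12, weight 22, value 35
- D+E: volume 11, weight 21, value 34
Best: $38.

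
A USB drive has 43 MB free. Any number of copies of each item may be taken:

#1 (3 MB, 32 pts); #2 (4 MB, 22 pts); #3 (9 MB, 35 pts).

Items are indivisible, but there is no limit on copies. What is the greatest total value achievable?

448 pts

Best value-per-unit is #1 at 32/3, and filling with it alone uses size 14×3=42. No mix of the others beats 14×32 = 448.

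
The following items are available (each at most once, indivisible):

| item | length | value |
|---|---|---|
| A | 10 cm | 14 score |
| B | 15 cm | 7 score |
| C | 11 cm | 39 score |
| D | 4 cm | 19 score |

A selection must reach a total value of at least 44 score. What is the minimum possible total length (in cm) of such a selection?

Subsets with value ≥ 44, sorted by total length:
- C+D: length 15, value 58
- A+C: length 21, value 53
- A+C+D: length 25, value 72
Minimum length: 15 cm.

15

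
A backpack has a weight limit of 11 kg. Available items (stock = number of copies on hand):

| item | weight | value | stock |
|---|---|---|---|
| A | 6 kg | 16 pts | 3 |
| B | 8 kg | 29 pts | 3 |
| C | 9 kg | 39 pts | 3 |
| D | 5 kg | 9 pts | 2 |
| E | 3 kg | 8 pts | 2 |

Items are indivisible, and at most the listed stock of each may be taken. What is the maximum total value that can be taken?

39 pts

Best selections within weight 11 and stock limits:
- 1×C: weight 9, value 39
- 1×B + 1×E: weight 11, value 37
- 1×B: weight 8, value 29
Best: 39 pts.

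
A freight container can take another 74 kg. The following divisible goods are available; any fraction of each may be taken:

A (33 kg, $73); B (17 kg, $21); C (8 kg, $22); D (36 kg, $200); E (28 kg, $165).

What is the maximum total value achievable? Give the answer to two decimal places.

391.42

Take in order of value per unit:
- E (165/28 per unit): all 28 → value 165, running total 165.00
- D (200/36 per unit): all 36 → value 200, running total 365.00
- C (22/8 per unit): all 8 → value 22, running total 387.00
- A (73/33 per unit): 2 of 33 → value 2×73/33 = 4.4242, running total 391.42
Total 391.42.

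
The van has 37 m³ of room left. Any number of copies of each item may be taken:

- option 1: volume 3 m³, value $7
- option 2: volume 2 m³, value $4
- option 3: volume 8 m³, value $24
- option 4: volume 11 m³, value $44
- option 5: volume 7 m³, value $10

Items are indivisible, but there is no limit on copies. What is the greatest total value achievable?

Best value-per-unit is option 4 at 44/11; filling with it alone gives 3×44 = 132.
Optimal mix: 2×option 2 + 3×option 4 → volume 37, value 140.

$140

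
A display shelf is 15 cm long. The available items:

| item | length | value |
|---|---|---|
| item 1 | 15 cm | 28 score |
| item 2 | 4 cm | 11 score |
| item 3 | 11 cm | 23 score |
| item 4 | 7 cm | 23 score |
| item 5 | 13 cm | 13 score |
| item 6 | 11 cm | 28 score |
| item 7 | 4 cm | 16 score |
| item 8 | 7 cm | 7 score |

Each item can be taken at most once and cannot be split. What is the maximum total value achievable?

Check high-value combinations within 15 cm:
- item 2+item 4+item 7: length 4+7+4=15, value 11+23+16=50
- item 6+item 7: length 11+4=15, value 28+16=44
- item 4+item 7: length 7+4=11, value 23+16=39
- item 2+item 6: length 4+11=15, value 11+28=39
- item 3+item 7: length 11+4=15, value 23+16=39
Best: 50 score.

50 score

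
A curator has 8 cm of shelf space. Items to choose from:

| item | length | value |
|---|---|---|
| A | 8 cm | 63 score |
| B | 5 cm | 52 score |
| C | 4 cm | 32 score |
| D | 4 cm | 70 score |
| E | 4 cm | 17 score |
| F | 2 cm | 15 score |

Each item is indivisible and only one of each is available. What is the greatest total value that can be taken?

102 score

This is a 0/1 knapsack; check combinations near the capacity.
- C+D: length 4+4=8, value 32+70=102
- D+E: length 4+4=8, value 70+17=87
- D+F: length 4+2=6, value 70+15=85
- D: length 4, value 70
- B+F: length 5+2=7, value 52+15=67
Best: 102 score.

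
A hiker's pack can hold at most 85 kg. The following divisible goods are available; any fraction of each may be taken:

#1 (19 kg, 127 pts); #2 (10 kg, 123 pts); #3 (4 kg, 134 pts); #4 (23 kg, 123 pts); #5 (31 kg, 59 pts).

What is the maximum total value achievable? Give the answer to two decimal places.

Take in order of value per unit:
- #3 (134/4 per unit): all 4 → value 134, running total 134.00
- #2 (123/10 per unit): all 10 → value 123, running total 257.00
- #1 (127/19 per unit): all 19 → value 127, running total 384.00
- #4 (123/23 per unit): all 23 → value 123, running total 507.00
- #5 (59/31 per unit): 29 of 31 → value 29×59/31 = 55.1935, running total 562.19
Total 562.19.

562.19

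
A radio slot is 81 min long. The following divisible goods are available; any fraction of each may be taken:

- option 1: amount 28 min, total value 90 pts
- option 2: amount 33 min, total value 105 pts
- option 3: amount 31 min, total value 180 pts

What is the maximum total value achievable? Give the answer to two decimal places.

Take in order of value per unit:
- option 3 (180/31 per unit): all 31 → value 180, running total 180.00
- option 1 (90/28 per unit): all 28 → value 90, running total 270.00
- option 2 (105/33 per unit): 22 of 33 → value 22×105/33 = 70.0000, running total 340.00
Total 340.00.

340.00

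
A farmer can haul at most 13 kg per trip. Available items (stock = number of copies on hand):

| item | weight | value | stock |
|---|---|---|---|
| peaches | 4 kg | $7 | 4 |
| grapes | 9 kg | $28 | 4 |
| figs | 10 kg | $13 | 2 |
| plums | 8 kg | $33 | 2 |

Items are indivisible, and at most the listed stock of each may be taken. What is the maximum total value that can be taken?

Top feasible selections:
- 1×peaches + 1×plums: weight 12, value 40
- 1×peaches + 1×grapes: weight 13, value 35
- 1×plums: weight 8, value 33
Best: $40.

$40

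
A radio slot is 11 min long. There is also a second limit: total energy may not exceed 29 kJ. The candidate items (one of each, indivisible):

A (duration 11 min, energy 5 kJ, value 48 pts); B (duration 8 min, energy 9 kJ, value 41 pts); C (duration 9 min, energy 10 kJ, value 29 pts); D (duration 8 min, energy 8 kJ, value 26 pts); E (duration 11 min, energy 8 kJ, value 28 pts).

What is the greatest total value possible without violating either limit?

Feasible sets respecting both limits:
- A: duration 11, energy 5, value 48
- B: duration 8, energy 9, value 41
- C: duration 9, energy 10, value 29
- E: duration 11, energy 8, value 28
Best: 48 pts.

48 pts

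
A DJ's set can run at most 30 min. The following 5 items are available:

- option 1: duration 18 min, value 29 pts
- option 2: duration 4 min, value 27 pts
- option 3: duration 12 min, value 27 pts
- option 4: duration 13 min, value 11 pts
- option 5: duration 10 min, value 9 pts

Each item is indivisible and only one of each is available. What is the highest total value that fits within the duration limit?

65 pts

Check high-value combinations within 30 min:
- option 2+option 3+option 4: duration 4+12+13=29, value 27+27+11=65
- option 2+option 3+option 5: duration 4+12+10=26, value 27+27+9=63
- option 1+option 2: duration 18+4=22, value 29+27=56
- option 1+option 3: duration 18+12=30, value 29+27=56
- option 2+option 3: duration 4+12=16, value 27+27=54
Best: 65 pts.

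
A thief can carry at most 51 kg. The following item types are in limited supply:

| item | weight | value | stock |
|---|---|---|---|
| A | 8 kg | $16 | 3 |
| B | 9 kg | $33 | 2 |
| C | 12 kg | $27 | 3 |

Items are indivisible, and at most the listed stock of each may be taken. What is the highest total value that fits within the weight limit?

$136

Top feasible selections:
- 1×A + 2×B + 2×C: weight 50, value 136
- 2×A + 2×B + 1×C: weight 46, value 125
Best: $136.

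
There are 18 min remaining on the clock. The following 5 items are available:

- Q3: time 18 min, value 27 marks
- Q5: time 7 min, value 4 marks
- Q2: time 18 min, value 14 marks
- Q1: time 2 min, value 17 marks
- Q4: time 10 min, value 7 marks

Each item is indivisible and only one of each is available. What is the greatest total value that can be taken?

27 marks

This is a 0/1 knapsack; check combinations near the capacity.
- Q3: time 18, value 27
- Q1+Q4: time 2+10=12, value 17+7=24
- Q5+Q1: time 7+2=9, value 4+17=21
- Q1: time 2, value 17
- Q2: time 18, value 14
Best: 27 marks.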